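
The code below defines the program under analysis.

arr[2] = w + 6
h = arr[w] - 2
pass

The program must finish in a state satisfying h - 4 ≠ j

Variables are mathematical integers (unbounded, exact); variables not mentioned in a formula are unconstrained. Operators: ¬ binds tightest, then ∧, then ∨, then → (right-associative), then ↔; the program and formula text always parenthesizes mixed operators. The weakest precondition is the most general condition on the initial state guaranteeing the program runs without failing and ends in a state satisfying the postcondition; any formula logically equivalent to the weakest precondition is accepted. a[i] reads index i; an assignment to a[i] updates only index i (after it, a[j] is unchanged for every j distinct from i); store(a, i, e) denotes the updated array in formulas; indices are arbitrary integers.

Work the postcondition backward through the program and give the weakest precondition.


Working backward. After the program, the postcondition h - 4 ≠ j must hold; in canonical form it is h ≠ j + 4.
Before skip: h ≠ j + 4
Before h := arr[w] - 2: arr[w] ≠ j + 6
Before arr[2] := w + 6: store(arr, 2, w + 6)[w] ≠ j + 6
Answer: WP = store(arr, 2, w + 6)[w] ≠ j + 6


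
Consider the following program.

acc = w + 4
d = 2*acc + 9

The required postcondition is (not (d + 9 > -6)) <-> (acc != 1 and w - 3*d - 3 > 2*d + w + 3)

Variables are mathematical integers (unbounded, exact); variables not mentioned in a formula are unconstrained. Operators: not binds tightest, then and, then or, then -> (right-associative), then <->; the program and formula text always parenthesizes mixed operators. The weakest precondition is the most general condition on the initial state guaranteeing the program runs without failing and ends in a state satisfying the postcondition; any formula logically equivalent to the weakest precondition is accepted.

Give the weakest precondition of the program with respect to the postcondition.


Working backward. After the program, the postcondition (not (d + 9 > -6)) <-> (acc != 1 and w - 3*d - 3 > 2*d + w + 3) must hold; in canonical form it is (not (d > -15)) <-> (acc != 1 and 5*d < -6).
Before d := 2*acc + 9: (not (2*acc > -24)) <-> (acc != 1 and 10*acc < -51)
Before acc := w + 4: (not (2*w > -32)) <-> (w != -3 and 10*w < -91)
Answer: WP = (not (2*w > -32)) <-> (w != -3 and 10*w < -91)


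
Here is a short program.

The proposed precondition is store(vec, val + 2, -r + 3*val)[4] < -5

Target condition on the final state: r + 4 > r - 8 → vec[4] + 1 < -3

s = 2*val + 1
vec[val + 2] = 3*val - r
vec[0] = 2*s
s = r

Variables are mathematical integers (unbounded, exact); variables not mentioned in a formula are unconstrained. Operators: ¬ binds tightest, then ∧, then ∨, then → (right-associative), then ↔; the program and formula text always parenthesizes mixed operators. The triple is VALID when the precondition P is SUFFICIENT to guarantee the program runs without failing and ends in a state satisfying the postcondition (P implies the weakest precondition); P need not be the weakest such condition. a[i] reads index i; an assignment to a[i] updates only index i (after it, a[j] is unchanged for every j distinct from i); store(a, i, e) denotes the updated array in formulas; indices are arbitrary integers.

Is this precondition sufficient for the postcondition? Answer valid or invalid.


Working backward. After the program, the postcondition r + 4 > r - 8 → vec[4] + 1 < -3 must hold; in canonical form it is vec[4] < -4.
Before s := r: vec[4] < -4
Before vec[0] := 2*s: vec[4] < -4
Before vec[val + 2] := 3*val - r: store(vec, val + 2, -r + 3*val)[4] < -4
Before s := 2*val + 1: store(vec, val + 2, -r + 3*val)[4] < -4
The weakest precondition is store(vec, val + 2, -r + 3*val)[4] < -4.
Check whether store(vec, val + 2, -r + 3*val)[4] < -5 implies it.
Every state satisfying the precondition satisfies the weakest precondition: the implication holds.
Answer: valid


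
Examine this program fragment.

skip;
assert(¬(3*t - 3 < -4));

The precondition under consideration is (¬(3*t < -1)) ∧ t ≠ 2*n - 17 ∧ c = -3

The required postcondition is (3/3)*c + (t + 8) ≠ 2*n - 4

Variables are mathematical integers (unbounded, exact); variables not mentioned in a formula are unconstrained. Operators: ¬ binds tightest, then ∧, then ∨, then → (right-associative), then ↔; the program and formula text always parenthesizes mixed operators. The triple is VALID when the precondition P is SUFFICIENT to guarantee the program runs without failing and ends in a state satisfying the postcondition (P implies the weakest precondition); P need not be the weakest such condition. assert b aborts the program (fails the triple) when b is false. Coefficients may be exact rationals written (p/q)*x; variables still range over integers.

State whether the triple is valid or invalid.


Working backward. After the program, the postcondition (3/3)*c + (t + 8) ≠ 2*n - 4 must hold; in canonical form it is c + t ≠ 2*n - 12.
Before assert ¬(3*t - 3 < -4): (¬(3*t < -1)) ∧ c + t ≠ 2*n - 12
Before skip: (¬(3*t < -1)) ∧ c + t ≠ 2*n - 12
The weakest precondition is (¬(3*t < -1)) ∧ c + t ≠ 2*n - 12.
Check whether (¬(3*t < -1)) ∧ t ≠ 2*n - 17 ∧ c = -3 implies it.
Countermodel: at the initial state c = -3, n = 5, t = 1, the precondition holds but the weakest precondition fails.
Answer: invalid


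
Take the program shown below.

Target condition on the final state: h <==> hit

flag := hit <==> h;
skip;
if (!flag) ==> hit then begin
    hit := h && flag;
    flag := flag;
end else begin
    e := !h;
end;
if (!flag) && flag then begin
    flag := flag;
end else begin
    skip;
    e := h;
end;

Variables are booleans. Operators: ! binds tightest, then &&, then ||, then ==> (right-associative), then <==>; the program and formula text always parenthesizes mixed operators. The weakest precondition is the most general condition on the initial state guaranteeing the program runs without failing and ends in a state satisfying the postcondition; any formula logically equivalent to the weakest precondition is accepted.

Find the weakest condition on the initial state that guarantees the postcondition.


Working backward. After the program, h <==> hit must hold.
Then branch requires h <==> hit; else branch requires h <==> hit.
Before the if: h <==> hit
Then branch requires h <==> (h && flag); else branch requires h <==> hit.
Before the if: (((!flag) ==> hit) ==> (h <==> (h && flag))) && ((!((!flag) ==> hit)) ==> (h <==> hit))
Before skip: (((!flag) ==> hit) ==> (h <==> (h && flag))) && ((!((!flag) ==> hit)) ==> (h <==> hit))
Before flag := hit <==> h: (((!(hit <==> h)) ==> hit) ==> (h <==> (h && (hit <==> h)))) && ((!((!(hit <==> h)) ==> hit)) ==> (h <==> hit))
Answer: WP = (((!(hit <==> h)) ==> hit) ==> (h <==> (h && (hit <==> h)))) && ((!((!(hit <==> h)) ==> hit)) ==> (h <==> hit))


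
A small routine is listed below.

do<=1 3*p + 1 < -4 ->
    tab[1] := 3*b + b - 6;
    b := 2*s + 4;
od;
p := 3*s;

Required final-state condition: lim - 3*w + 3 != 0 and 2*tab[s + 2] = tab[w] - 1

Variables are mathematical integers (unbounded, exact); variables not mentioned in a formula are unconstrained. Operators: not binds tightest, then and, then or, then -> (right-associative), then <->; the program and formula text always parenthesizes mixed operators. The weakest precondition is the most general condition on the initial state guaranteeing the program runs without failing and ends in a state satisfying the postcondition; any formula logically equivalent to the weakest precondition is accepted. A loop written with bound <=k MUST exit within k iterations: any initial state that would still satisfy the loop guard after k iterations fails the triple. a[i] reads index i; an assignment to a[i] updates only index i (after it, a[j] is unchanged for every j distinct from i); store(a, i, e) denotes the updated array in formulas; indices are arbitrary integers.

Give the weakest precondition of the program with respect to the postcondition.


Working backward. After the program, the postcondition lim - 3*w + 3 != 0 and 2*tab[s + 2] = tab[w] - 1 must hold; in canonical form it is lim != 3*w - 3 and 2*tab[s + 2] = tab[w] - 1.
Before p := 3*s: lim != 3*w - 3 and 2*tab[s + 2] = tab[w] - 1
Before the loop (bound <=1), unroll the exhaustion recursion (WP_0 = exit-now case; WP_j = one more guarded iteration, up to j = 1):
  WP_0: (not (3*p < -5)) and lim != 3*w - 3 and 2*tab[s + 2] = tab[w] - 1
  WP_1: (3*p < -5 -> ((not (3*p < -5)) and lim != 3*w - 3 and 2*store(tab, 1, 4*b - 6)[s + 2] = store(tab, 1, 4*b - 6)[w] - 1)) and ((not (3*p < -5)) -> (lim != 3*w - 3 and 2*tab[s + 2] = tab[w] - 1))
So before the loop: (3*p < -5 -> ((not (3*p < -5)) and lim != 3*w - 3 and 2*store(tab, 1, 4*b - 6)[s + 2] = store(tab, 1, 4*b - 6)[w] - 1)) and ((not (3*p < -5)) -> (lim != 3*w - 3 and 2*tab[s + 2] = tab[w] - 1))
Answer: WP = (3*p < -5 -> ((not (3*p < -5)) and lim != 3*w - 3 and 2*store(tab, 1, 4*b - 6)[s + 2] = store(tab, 1, 4*b - 6)[w] - 1)) and ((not (3*p < -5)) -> (lim != 3*w - 3 and 2*tab[s + 2] = tab[w] - 1))


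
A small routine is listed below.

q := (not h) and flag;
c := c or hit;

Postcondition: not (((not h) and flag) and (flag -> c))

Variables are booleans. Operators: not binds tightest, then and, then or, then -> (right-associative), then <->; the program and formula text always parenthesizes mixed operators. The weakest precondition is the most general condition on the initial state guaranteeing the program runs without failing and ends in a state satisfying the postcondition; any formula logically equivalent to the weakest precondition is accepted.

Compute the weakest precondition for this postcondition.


Working backward. After the program, the postcondition not (((not h) and flag) and (flag -> c)) must hold; in canonical form it is not ((not h) and flag and (flag -> c)).
Before c := c or hit: not ((not h) and flag and (flag -> (c or hit)))
Before q := (not h) and flag: not ((not h) and flag and (flag -> (c or hit)))
Answer: WP = not ((not h) and flag and (flag -> (c or hit)))


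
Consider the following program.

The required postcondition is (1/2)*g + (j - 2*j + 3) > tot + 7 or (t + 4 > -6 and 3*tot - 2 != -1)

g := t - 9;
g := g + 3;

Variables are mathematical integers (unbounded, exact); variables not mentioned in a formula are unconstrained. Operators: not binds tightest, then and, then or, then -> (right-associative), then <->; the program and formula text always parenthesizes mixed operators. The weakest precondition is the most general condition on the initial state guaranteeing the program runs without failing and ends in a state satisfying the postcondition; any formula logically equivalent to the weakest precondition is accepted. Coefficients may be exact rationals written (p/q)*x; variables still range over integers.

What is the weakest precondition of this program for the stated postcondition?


Working backward. After the program, the postcondition (1/2)*g + (j - 2*j + 3) > tot + 7 or (t + 4 > -6 and 3*tot - 2 != -1) must hold; in canonical form it is (1/2)*g > j + tot + 4 or (t > -10 and 3*tot != 1).
Before g := g + 3: (1/2)*g > j + tot + 5/2 or (t > -10 and 3*tot != 1)
Before g := t - 9: (1/2)*t > j + tot + 7 or (t > -10 and 3*tot != 1)
Answer: WP = (1/2)*t > j + tot + 7 or (t > -10 and 3*tot != 1)


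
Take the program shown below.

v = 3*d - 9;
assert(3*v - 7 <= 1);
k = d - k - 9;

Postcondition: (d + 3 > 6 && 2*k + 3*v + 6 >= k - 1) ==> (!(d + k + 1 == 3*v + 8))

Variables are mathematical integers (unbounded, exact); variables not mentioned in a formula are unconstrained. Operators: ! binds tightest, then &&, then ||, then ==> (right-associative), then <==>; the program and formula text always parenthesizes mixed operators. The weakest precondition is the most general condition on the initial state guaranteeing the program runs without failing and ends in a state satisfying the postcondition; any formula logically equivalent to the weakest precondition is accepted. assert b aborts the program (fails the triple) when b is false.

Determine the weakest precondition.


Working backward. After the program, the postcondition (d + 3 > 6 && 2*k + 3*v + 6 >= k - 1) ==> (!(d + k + 1 == 3*v + 8)) must hold; in canonical form it is (d > 3 && k + 3*v >= -7) ==> (!(d + k == 3*v + 7)).
Before k := d - k - 9: (d > 3 && d + 3*v >= k + 2) ==> (!(2*d == k + 3*v + 16))
Before assert 3*v - 7 <= 1: 3*v <= 8 && ((d > 3 && d + 3*v >= k + 2) ==> (!(2*d == k + 3*v + 16)))
Before v := 3*d - 9: 9*d <= 35 && ((d > 3 && 10*d >= k + 29) ==> (!(7*d + k == 11)))
Answer: WP = 9*d <= 35 && ((d > 3 && 10*d >= k + 29) ==> (!(7*d + k == 11)))


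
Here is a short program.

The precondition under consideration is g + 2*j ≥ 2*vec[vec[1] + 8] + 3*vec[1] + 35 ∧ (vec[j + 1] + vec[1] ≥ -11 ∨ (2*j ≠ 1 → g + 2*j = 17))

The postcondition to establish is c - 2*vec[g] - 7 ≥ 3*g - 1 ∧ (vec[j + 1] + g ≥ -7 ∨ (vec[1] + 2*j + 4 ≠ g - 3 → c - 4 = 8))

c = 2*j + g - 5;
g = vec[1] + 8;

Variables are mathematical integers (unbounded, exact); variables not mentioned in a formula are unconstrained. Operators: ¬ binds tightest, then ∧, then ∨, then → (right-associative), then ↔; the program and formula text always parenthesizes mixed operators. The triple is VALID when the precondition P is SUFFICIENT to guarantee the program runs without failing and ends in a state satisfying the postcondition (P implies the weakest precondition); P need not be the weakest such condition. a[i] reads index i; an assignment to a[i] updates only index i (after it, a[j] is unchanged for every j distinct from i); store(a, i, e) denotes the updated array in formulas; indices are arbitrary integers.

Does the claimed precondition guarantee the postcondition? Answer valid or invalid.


Working backward. After the program, the postcondition c - 2*vec[g] - 7 ≥ 3*g - 1 ∧ (vec[j + 1] + g ≥ -7 ∨ (vec[1] + 2*j + 4 ≠ g - 3 → c - 4 = 8)) must hold; in canonical form it is c ≥ 2*vec[g] + 3*g + 6 ∧ (vec[j + 1] + g ≥ -7 ∨ (vec[1] + 2*j ≠ g - 7 → c = 12)).
Before g := vec[1] + 8: c ≥ 2*vec[vec[1] + 8] + 3*vec[1] + 30 ∧ (vec[j + 1] + vec[1] ≥ -15 ∨ (2*j ≠ 1 → c = 12))
Before c := 2*j + g - 5: g + 2*j ≥ 2*vec[vec[1] + 8] + 3*vec[1] + 35 ∧ (vec[j + 1] + vec[1] ≥ -15 ∨ (2*j ≠ 1 → g + 2*j = 17))
The weakest precondition is g + 2*j ≥ 2*vec[vec[1] + 8] + 3*vec[1] + 35 ∧ (vec[j + 1] + vec[1] ≥ -15 ∨ (2*j ≠ 1 → g + 2*j = 17)).
Check whether g + 2*j ≥ 2*vec[vec[1] + 8] + 3*vec[1] + 35 ∧ (vec[j + 1] + vec[1] ≥ -11 ∨ (2*j ≠ 1 → g + 2*j = 17)) implies it.
Every state satisfying the precondition satisfies the weakest precondition: the implication holds.
Answer: valid


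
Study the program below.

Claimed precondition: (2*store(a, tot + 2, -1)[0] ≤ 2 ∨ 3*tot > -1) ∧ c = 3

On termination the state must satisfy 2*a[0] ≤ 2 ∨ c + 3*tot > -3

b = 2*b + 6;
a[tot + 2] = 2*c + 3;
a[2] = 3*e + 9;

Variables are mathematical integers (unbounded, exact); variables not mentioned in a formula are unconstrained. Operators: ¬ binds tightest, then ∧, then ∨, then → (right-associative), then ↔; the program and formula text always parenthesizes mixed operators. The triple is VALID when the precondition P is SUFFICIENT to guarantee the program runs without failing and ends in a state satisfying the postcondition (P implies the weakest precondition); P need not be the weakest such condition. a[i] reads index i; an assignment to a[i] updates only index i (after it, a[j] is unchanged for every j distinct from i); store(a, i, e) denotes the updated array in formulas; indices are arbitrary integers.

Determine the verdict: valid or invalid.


Working backward. After the program, 2*a[0] ≤ 2 ∨ c + 3*tot > -3 must hold.
Before a[2] := 3*e + 9: 2*a[0] ≤ 2 ∨ c + 3*tot > -3
Before a[tot + 2] := 2*c + 3: 2*store(a, tot + 2, 2*c + 3)[0] ≤ 2 ∨ c + 3*tot > -3
Before b := 2*b + 6: 2*store(a, tot + 2, 2*c + 3)[0] ≤ 2 ∨ c + 3*tot > -3
The weakest precondition is 2*store(a, tot + 2, 2*c + 3)[0] ≤ 2 ∨ c + 3*tot > -3.
Check whether (2*store(a, tot + 2, -1)[0] ≤ 2 ∨ 3*tot > -1) ∧ c = 3 implies it.
Countermodel: at the initial state a = {[0] = 3, elsewhere 3}, c = 3, tot = -2, the precondition holds but the weakest precondition fails.
Answer: invalid


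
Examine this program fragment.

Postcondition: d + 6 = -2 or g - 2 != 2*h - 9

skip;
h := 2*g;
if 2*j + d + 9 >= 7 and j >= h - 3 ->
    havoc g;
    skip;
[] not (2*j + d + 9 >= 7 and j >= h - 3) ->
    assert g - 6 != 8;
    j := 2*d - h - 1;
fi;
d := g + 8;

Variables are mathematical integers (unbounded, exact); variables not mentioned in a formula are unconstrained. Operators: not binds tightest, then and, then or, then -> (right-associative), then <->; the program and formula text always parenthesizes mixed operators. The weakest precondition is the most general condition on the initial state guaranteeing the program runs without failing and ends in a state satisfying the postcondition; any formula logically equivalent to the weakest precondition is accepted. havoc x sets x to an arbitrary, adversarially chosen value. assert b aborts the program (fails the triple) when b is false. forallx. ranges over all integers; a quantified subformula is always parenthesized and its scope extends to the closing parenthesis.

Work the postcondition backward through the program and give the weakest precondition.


Working backward. After the program, the postcondition d + 6 = -2 or g - 2 != 2*h - 9 must hold; in canonical form it is d = -8 or g != 2*h - 7.
Before d := g + 8: g = -16 or g != 2*h - 7
Then branch requires forall g_1. (g_1 = -16 or g_1 != 2*h - 7); else branch requires g != 14 and (g = -16 or g != 2*h - 7).
Before the if: ((d + 2*j >= -2 and j >= h - 3) -> (forall g_1. (g_1 = -16 or g_1 != 2*h - 7))) and ((not (d + 2*j >= -2 and j >= h - 3)) -> (g != 14 and (g = -16 or g != 2*h - 7)))
Before h := 2*g: ((d + 2*j >= -2 and j >= 2*g - 3) -> (forall g_1. (g_1 = -16 or g_1 != 4*g - 7))) and ((not (d + 2*j >= -2 and j >= 2*g - 3)) -> (g != 14 and (g = -16 or 3*g != 7)))
Before skip: ((d + 2*j >= -2 and j >= 2*g - 3) -> (forall g_1. (g_1 = -16 or g_1 != 4*g - 7))) and ((not (d + 2*j >= -2 and j >= 2*g - 3)) -> (g != 14 and (g = -16 or 3*g != 7)))
Answer: WP = ((d + 2*j >= -2 and j >= 2*g - 3) -> (forall g_1. (g_1 = -16 or g_1 != 4*g - 7))) and ((not (d + 2*j >= -2 and j >= 2*g - 3)) -> (g != 14 and (g = -16 or 3*g != 7)))


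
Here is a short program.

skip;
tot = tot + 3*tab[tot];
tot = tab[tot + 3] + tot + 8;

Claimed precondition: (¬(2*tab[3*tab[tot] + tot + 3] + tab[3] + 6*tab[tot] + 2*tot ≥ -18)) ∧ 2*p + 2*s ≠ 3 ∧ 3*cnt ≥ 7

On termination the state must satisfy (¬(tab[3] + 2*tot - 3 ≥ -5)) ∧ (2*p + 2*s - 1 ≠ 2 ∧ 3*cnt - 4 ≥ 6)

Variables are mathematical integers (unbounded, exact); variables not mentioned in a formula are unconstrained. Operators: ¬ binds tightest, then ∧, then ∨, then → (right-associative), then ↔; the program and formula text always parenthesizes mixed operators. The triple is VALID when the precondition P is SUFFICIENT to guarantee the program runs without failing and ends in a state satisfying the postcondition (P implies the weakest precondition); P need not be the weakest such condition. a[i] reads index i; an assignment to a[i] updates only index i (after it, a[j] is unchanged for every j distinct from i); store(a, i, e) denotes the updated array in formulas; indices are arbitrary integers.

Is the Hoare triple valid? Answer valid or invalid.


Working backward. After the program, the postcondition (¬(tab[3] + 2*tot - 3 ≥ -5)) ∧ (2*p + 2*s - 1 ≠ 2 ∧ 3*cnt - 4 ≥ 6) must hold; in canonical form it is (¬(tab[3] + 2*tot ≥ -2)) ∧ 2*p + 2*s ≠ 3 ∧ 3*cnt ≥ 10.
Before tot := tab[tot + 3] + tot + 8: (¬(2*tab[tot + 3] + tab[3] + 2*tot ≥ -18)) ∧ 2*p + 2*s ≠ 3 ∧ 3*cnt ≥ 10
Before tot := tot + 3*tab[tot]: (¬(2*tab[3*tab[tot] + tot + 3] + tab[3] + 6*tab[tot] + 2*tot ≥ -18)) ∧ 2*p + 2*s ≠ 3 ∧ 3*cnt ≥ 10
Before skip: (¬(2*tab[3*tab[tot] + tot + 3] + tab[3] + 6*tab[tot] + 2*tot ≥ -18)) ∧ 2*p + 2*s ≠ 3 ∧ 3*cnt ≥ 10
The weakest precondition is (¬(2*tab[3*tab[tot] + tot + 3] + tab[3] + 6*tab[tot] + 2*tot ≥ -18)) ∧ 2*p + 2*s ≠ 3 ∧ 3*cnt ≥ 10.
Check whether (¬(2*tab[3*tab[tot] + tot + 3] + tab[3] + 6*tab[tot] + 2*tot ≥ -18)) ∧ 2*p + 2*s ≠ 3 ∧ 3*cnt ≥ 7 implies it.
Countermodel: at the initial state cnt = 3, p = 0, s = 0, tab = {[3] = -44529, [15215] = 0, [15218] = 7040, elsewhere 7040}, tot = 15215, the precondition holds but the weakest precondition fails.
Answer: invalid


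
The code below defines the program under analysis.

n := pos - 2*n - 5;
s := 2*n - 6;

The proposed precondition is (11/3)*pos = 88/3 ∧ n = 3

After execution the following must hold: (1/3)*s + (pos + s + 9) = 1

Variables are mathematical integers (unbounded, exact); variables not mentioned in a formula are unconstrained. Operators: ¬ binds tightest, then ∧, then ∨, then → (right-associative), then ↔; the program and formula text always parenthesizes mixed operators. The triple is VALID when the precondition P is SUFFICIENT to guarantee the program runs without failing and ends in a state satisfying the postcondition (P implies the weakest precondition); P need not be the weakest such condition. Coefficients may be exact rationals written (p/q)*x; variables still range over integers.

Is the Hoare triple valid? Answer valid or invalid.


Working backward. After the program, the postcondition (1/3)*s + (pos + s + 9) = 1 must hold; in canonical form it is pos + (4/3)*s = -8.
Before s := 2*n - 6: (8/3)*n + pos = 0
Before n := pos - 2*n - 5: (11/3)*pos = (16/3)*n + 40/3
The weakest precondition is (11/3)*pos = (16/3)*n + 40/3.
Check whether (11/3)*pos = 88/3 ∧ n = 3 implies it.
Every state satisfying the precondition satisfies the weakest precondition: the implication holds.
Answer: valid


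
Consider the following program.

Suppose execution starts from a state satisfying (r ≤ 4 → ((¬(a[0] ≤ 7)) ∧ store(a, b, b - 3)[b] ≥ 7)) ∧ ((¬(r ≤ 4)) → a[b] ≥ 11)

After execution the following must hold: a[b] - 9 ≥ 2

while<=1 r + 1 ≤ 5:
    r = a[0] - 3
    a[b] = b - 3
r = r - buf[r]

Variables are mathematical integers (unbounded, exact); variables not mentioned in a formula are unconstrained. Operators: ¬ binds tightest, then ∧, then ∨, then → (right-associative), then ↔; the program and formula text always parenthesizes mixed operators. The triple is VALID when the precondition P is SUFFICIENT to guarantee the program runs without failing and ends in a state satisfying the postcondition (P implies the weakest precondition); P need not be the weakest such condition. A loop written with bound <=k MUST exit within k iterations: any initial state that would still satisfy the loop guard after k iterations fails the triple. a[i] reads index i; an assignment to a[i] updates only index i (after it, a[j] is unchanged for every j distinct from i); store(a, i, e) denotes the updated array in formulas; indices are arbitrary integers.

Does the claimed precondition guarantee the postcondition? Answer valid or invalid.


Working backward. After the program, the postcondition a[b] - 9 ≥ 2 must hold; in canonical form it is a[b] ≥ 11.
Before r := r - buf[r]: a[b] ≥ 11
Before the loop (bound <=1), unroll the exhaustion recursion (WP_0 = exit-now case; WP_j = one more guarded iteration, up to j = 1):
  WP_0: (¬(r ≤ 4)) ∧ a[b] ≥ 11
  WP_1: (r ≤ 4 → ((¬(a[0] ≤ 7)) ∧ store(a, b, b - 3)[b] ≥ 11)) ∧ ((¬(r ≤ 4)) → a[b] ≥ 11)
So before the loop: (r ≤ 4 → ((¬(a[0] ≤ 7)) ∧ store(a, b, b - 3)[b] ≥ 11)) ∧ ((¬(r ≤ 4)) → a[b] ≥ 11)
The weakest precondition is (r ≤ 4 → ((¬(a[0] ≤ 7)) ∧ store(a, b, b - 3)[b] ≥ 11)) ∧ ((¬(r ≤ 4)) → a[b] ≥ 11).
Check whether (r ≤ 4 → ((¬(a[0] ≤ 7)) ∧ store(a, b, b - 3)[b] ≥ 7)) ∧ ((¬(r ≤ 4)) → a[b] ≥ 11) implies it.
Countermodel: at the initial state a = {[0] = 8, [10] = 8, elsewhere 8}, b = 10, r = 4, the precondition holds but the weakest precondition fails.
Answer: invalid


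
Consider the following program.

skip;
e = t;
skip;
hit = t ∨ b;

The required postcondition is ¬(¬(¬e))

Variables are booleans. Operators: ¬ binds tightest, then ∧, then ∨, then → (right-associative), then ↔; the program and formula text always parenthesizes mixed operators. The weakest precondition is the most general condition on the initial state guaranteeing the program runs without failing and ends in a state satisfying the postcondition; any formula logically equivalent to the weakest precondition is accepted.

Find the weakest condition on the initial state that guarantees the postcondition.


Working backward. After the program, the postcondition ¬(¬(¬e)) must hold; in canonical form it is ¬e.
Before hit := t ∨ b: ¬e
Before skip: ¬e
Before e := t: ¬t
Before skip: ¬t
Answer: WP = ¬t


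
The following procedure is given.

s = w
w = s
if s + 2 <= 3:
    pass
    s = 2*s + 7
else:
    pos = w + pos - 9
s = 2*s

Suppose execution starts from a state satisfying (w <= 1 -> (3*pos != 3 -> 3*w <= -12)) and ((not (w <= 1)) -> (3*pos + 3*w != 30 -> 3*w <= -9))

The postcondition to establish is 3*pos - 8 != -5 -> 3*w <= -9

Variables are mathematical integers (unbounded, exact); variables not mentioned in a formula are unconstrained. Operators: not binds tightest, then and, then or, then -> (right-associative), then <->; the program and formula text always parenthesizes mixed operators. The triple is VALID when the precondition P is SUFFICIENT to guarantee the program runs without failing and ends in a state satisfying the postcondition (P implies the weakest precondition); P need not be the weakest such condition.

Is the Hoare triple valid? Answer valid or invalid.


Working backward. After the program, the postcondition 3*pos - 8 != -5 -> 3*w <= -9 must hold; in canonical form it is 3*pos != 3 -> 3*w <= -9.
Before s := 2*s: 3*pos != 3 -> 3*w <= -9
Then branch requires 3*pos != 3 -> 3*w <= -9; else branch requires 3*pos + 3*w != 30 -> 3*w <= -9.
Before the if: (s <= 1 -> (3*pos != 3 -> 3*w <= -9)) and ((not (s <= 1)) -> (3*pos + 3*w != 30 -> 3*w <= -9))
Before w := s: (s <= 1 -> (3*pos != 3 -> 3*s <= -9)) and ((not (s <= 1)) -> (3*pos + 3*s != 30 -> 3*s <= -9))
Before s := w: (w <= 1 -> (3*pos != 3 -> 3*w <= -9)) and ((not (w <= 1)) -> (3*pos + 3*w != 30 -> 3*w <= -9))
The weakest precondition is (w <= 1 -> (3*pos != 3 -> 3*w <= -9)) and ((not (w <= 1)) -> (3*pos + 3*w != 30 -> 3*w <= -9)).
Check whether (w <= 1 -> (3*pos != 3 -> 3*w <= -12)) and ((not (w <= 1)) -> (3*pos + 3*w != 30 -> 3*w <= -9)) implies it.
Every state satisfying the precondition satisfies the weakest precondition: the implication holds.
Answer: valid


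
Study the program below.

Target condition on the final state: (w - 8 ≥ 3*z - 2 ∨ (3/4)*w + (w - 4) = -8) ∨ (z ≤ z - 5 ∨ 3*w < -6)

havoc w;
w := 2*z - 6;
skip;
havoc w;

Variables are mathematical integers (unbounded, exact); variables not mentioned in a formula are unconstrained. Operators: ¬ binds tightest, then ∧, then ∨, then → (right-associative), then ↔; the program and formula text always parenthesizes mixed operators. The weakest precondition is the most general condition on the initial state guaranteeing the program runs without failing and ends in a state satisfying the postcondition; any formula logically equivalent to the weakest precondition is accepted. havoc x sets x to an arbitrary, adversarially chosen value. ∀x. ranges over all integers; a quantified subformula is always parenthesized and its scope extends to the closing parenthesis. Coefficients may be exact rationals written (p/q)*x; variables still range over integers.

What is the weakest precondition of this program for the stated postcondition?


Working backward. After the program, the postcondition (w - 8 ≥ 3*z - 2 ∨ (3/4)*w + (w - 4) = -8) ∨ (z ≤ z - 5 ∨ 3*w < -6) must hold; in canonical form it is w ≥ 3*z + 6 ∨ (7/4)*w = -4 ∨ 3*w < -6.
Before havoc w: ∀w_1. (w_1 ≥ 3*z + 6 ∨ (7/4)*w_1 = -4 ∨ 3*w_1 < -6)
Before skip: ∀w_1. (w_1 ≥ 3*z + 6 ∨ (7/4)*w_1 = -4 ∨ 3*w_1 < -6)
Before w := 2*z - 6: ∀w_1. (w_1 ≥ 3*z + 6 ∨ (7/4)*w_1 = -4 ∨ 3*w_1 < -6)
Before havoc w: ∀w_1. (w_1 ≥ 3*z + 6 ∨ (7/4)*w_1 = -4 ∨ 3*w_1 < -6)
Answer: WP = ∀w_1. (w_1 ≥ 3*z + 6 ∨ (7/4)*w_1 = -4 ∨ 3*w_1 < -6)


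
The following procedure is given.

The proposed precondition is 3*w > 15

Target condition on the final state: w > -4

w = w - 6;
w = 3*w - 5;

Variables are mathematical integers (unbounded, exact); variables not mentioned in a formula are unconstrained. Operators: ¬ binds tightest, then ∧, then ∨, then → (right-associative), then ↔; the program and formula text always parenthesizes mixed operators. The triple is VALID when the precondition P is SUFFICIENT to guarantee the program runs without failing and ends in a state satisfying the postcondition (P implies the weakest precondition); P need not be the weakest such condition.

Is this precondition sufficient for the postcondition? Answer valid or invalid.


Working backward. After the program, w > -4 must hold.
Before w := 3*w - 5: 3*w > 1
Before w := w - 6: 3*w > 19
The weakest precondition is 3*w > 19.
Check whether 3*w > 15 implies it.
Countermodel: at the initial state w = 6, the precondition holds but the weakest precondition fails.
Answer: invalid


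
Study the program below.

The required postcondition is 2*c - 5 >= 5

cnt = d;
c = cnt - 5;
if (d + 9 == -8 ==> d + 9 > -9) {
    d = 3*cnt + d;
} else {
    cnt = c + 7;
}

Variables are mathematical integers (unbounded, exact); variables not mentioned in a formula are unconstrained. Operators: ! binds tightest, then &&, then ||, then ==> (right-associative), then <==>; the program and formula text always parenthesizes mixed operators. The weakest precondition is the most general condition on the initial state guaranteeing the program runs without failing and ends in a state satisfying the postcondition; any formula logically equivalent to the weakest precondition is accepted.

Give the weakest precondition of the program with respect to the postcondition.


Working backward. After the program, the postcondition 2*c - 5 >= 5 must hold; in canonical form it is 2*c >= 10.
Then branch requires 2*c >= 10; else branch requires 2*c >= 10.
Before the if: ((d == -17 ==> d > -18) ==> 2*c >= 10) && ((!(d == -17 ==> d > -18)) ==> 2*c >= 10)
Before c := cnt - 5: ((d == -17 ==> d > -18) ==> 2*cnt >= 20) && ((!(d == -17 ==> d > -18)) ==> 2*cnt >= 20)
Before cnt := d: ((d == -17 ==> d > -18) ==> 2*d >= 20) && ((!(d == -17 ==> d > -18)) ==> 2*d >= 20)
Answer: WP = ((d == -17 ==> d > -18) ==> 2*d >= 20) && ((!(d == -17 ==> d > -18)) ==> 2*d >= 20)


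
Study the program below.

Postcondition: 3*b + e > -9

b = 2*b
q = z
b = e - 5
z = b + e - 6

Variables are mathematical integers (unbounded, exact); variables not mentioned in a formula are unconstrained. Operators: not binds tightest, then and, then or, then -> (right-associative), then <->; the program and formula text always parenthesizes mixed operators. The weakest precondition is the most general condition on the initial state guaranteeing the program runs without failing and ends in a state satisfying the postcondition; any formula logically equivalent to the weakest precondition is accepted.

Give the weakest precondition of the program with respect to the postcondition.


Working backward. After the program, 3*b + e > -9 must hold.
Before z := b + e - 6: 3*b + e > -9
Before b := e - 5: 4*e > 6
Before q := z: 4*e > 6
Before b := 2*b: 4*e > 6
Answer: WP = 4*e > 6


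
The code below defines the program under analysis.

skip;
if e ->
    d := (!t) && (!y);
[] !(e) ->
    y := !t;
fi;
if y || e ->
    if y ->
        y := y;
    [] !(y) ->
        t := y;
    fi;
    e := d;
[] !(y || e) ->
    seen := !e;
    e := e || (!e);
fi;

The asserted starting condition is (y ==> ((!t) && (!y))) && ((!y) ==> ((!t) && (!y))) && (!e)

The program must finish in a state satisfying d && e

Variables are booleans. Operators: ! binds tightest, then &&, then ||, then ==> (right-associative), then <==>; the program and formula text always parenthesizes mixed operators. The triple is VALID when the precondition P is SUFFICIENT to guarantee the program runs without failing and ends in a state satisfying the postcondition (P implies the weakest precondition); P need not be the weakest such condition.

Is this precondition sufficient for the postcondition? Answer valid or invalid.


Working backward. After the program, d && e must hold.
Then branch requires (y ==> d) && ((!y) ==> d); else branch requires d.
Before the if: ((y || e) ==> ((y ==> d) && ((!y) ==> d))) && ((!(y || e)) ==> d)
Then branch requires ((y || e) ==> ((y ==> ((!t) && (!y))) && ((!y) ==> ((!t) && (!y))))) && ((!(y || e)) ==> ((!t) && (!y))); else branch requires (((!t) || e) ==> (((!t) ==> d) && (t ==> d))) && ((!((!t) || e)) ==> d).
Before the if: (e ==> (((y || e) ==> ((y ==> ((!t) && (!y))) && ((!y) ==> ((!t) && (!y))))) && ((!(y || e)) ==> ((!t) && (!y))))) && ((!e) ==> ((((!t) || e) ==> (((!t) ==> d) && (t ==> d))) && ((!((!t) || e)) ==> d)))
Before skip: (e ==> (((y || e) ==> ((y ==> ((!t) && (!y))) && ((!y) ==> ((!t) && (!y))))) && ((!(y || e)) ==> ((!t) && (!y))))) && ((!e) ==> ((((!t) || e) ==> (((!t) ==> d) && (t ==> d))) && ((!((!t) || e)) ==> d)))
The weakest precondition is (e ==> (((y || e) ==> ((y ==> ((!t) && (!y))) && ((!y) ==> ((!t) && (!y))))) && ((!(y || e)) ==> ((!t) && (!y))))) && ((!e) ==> ((((!t) || e) ==> (((!t) ==> d) && (t ==> d))) && ((!((!t) || e)) ==> d))).
Check whether (y ==> ((!t) && (!y))) && ((!y) ==> ((!t) && (!y))) && (!e) implies it.
Countermodel: at the initial state d = false, e = false, t = false, y = false, the precondition holds but the weakest precondition fails.
Answer: invalid


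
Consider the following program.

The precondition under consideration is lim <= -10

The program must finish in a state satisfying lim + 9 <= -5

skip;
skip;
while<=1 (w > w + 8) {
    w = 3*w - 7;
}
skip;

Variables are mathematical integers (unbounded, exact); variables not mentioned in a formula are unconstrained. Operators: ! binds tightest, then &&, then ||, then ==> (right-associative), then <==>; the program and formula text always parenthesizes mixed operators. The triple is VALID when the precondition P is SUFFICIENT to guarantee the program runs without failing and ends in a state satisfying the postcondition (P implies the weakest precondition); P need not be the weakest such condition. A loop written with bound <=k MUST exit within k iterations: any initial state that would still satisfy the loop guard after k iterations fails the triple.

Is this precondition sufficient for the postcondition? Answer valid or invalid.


Working backward. After the program, the postcondition lim + 9 <= -5 must hold; in canonical form it is lim <= -14.
Before skip: lim <= -14
Before the loop (bound <=1), unroll the exhaustion recursion (WP_0 = exit-now case; WP_j = one more guarded iteration, up to j = 1):
  WP_0: lim <= -14
  WP_1: lim <= -14
So before the loop: lim <= -14
Before skip: lim <= -14
Before skip: lim <= -14
The weakest precondition is lim <= -14.
Check whether lim <= -10 implies it.
Countermodel: at the initial state lim = -13, the precondition holds but the weakest precondition fails.
Answer: invalid


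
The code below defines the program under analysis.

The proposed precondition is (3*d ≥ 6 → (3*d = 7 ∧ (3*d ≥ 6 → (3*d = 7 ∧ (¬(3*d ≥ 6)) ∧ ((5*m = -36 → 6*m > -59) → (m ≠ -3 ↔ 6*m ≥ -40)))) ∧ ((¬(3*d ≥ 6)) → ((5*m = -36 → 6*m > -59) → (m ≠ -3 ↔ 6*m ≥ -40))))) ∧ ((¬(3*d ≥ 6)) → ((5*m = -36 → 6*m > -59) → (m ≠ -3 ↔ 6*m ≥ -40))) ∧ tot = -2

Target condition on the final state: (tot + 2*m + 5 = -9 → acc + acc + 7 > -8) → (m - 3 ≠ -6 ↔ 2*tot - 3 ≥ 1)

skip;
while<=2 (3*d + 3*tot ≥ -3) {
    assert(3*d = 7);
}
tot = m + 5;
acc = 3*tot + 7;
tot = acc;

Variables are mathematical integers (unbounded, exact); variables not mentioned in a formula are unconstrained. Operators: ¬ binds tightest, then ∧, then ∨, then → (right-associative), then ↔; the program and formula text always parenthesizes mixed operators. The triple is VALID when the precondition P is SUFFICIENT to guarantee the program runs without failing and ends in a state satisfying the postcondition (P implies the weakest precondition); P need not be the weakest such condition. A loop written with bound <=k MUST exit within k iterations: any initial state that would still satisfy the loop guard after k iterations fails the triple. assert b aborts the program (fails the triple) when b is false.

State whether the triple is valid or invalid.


Working backward. After the program, the postcondition (tot + 2*m + 5 = -9 → acc + acc + 7 > -8) → (m - 3 ≠ -6 ↔ 2*tot - 3 ≥ 1) must hold; in canonical form it is (2*m + tot = -14 → 2*acc > -15) → (m ≠ -3 ↔ 2*tot ≥ 4).
Before tot := acc: (acc + 2*m = -14 → 2*acc > -15) → (m ≠ -3 ↔ 2*acc ≥ 4)
Before acc := 3*tot + 7: (2*m + 3*tot = -21 → 6*tot > -29) → (m ≠ -3 ↔ 6*tot ≥ -10)
Before tot := m + 5: (5*m = -36 → 6*m > -59) → (m ≠ -3 ↔ 6*m ≥ -40)
Before the loop (bound <=2), unroll the exhaustion recursion (WP_0 = exit-now case; WP_j = one more guarded iteration, up to j = 2):
  WP_0: (¬(3*d + 3*tot ≥ -3)) ∧ ((5*m = -36 → 6*m > -59) → (m ≠ -3 ↔ 6*m ≥ -40))
  WP_1: (3*d + 3*tot ≥ -3 → (3*d = 7 ∧ (¬(3*d + 3*tot ≥ -3)) ∧ ((5*m = -36 → 6*m > -59) → (m ≠ -3 ↔ 6*m ≥ -40)))) ∧ ((¬(3*d + 3*tot ≥ -3)) → ((5*m = -36 → 6*m > -59) → (m ≠ -3 ↔ 6*m ≥ -40)))
  WP_2: (3*d + 3*tot ≥ -3 → (3*d = 7 ∧ (3*d + 3*tot ≥ -3 → (3*d = 7 ∧ (¬(3*d + 3*tot ≥ -3)) ∧ ((5*m = -36 → 6*m > -59) → (m ≠ -3 ↔ 6*m ≥ -40)))) ∧ ((¬(3*d + 3*tot ≥ -3)) → ((5*m = -36 → 6*m > -59) → (m ≠ -3 ↔ 6*m ≥ -40))))) ∧ ((¬(3*d + 3*tot ≥ -3)) → ((5*m = -36 → 6*m > -59) → (m ≠ -3 ↔ 6*m ≥ -40)))
So before the loop: (3*d + 3*tot ≥ -3 → (3*d = 7 ∧ (3*d + 3*tot ≥ -3 → (3*d = 7 ∧ (¬(3*d + 3*tot ≥ -3)) ∧ ((5*m = -36 → 6*m > -59) → (m ≠ -3 ↔ 6*m ≥ -40)))) ∧ ((¬(3*d + 3*tot ≥ -3)) → ((5*m = -36 → 6*m > -59) → (m ≠ -3 ↔ 6*m ≥ -40))))) ∧ ((¬(3*d + 3*tot ≥ -3)) → ((5*m = -36 → 6*m > -59) → (m ≠ -3 ↔ 6*m ≥ -40)))
Before skip: (3*d + 3*tot ≥ -3 → (3*d = 7 ∧ (3*d + 3*tot ≥ -3 → (3*d = 7 ∧ (¬(3*d + 3*tot ≥ -3)) ∧ ((5*m = -36 → 6*m > -59) → (m ≠ -3 ↔ 6*m ≥ -40)))) ∧ ((¬(3*d + 3*tot ≥ -3)) → ((5*m = -36 → 6*m > -59) → (m ≠ -3 ↔ 6*m ≥ -40))))) ∧ ((¬(3*d + 3*tot ≥ -3)) → ((5*m = -36 → 6*m > -59) → (m ≠ -3 ↔ 6*m ≥ -40)))
The weakest precondition is (3*d + 3*tot ≥ -3 → (3*d = 7 ∧ (3*d + 3*tot ≥ -3 → (3*d = 7 ∧ (¬(3*d + 3*tot ≥ -3)) ∧ ((5*m = -36 → 6*m > -59) → (m ≠ -3 ↔ 6*m ≥ -40)))) ∧ ((¬(3*d + 3*tot ≥ -3)) → ((5*m = -36 → 6*m > -59) → (m ≠ -3 ↔ 6*m ≥ -40))))) ∧ ((¬(3*d + 3*tot ≥ -3)) → ((5*m = -36 → 6*m > -59) → (m ≠ -3 ↔ 6*m ≥ -40))).
Check whether (3*d ≥ 6 → (3*d = 7 ∧ (3*d ≥ 6 → (3*d = 7 ∧ (¬(3*d ≥ 6)) ∧ ((5*m = -36 → 6*m > -59) → (m ≠ -3 ↔ 6*m ≥ -40)))) ∧ ((¬(3*d ≥ 6)) → ((5*m = -36 → 6*m > -59) → (m ≠ -3 ↔ 6*m ≥ -40))))) ∧ ((¬(3*d ≥ 6)) → ((5*m = -36 → 6*m > -59) → (m ≠ -3 ↔ 6*m ≥ -40))) ∧ tot = -2 implies it.
Countermodel: at the initial state d = 1, m = -4, tot = -2, the precondition holds but the weakest precondition fails.
Answer: invalid


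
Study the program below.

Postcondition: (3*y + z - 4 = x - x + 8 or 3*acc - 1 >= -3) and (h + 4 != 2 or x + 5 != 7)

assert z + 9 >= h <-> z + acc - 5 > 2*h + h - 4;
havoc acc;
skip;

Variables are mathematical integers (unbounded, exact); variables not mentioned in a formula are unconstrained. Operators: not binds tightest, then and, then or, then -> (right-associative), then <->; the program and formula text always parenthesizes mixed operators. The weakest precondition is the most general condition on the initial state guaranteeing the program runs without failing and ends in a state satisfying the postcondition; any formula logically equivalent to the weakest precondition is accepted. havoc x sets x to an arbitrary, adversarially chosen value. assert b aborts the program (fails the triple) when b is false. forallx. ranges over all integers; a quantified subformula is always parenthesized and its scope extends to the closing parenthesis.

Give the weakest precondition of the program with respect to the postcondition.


Working backward. After the program, the postcondition (3*y + z - 4 = x - x + 8 or 3*acc - 1 >= -3) and (h + 4 != 2 or x + 5 != 7) must hold; in canonical form it is (3*y + z = 12 or 3*acc >= -2) and (h != -2 or x != 2).
Before skip: (3*y + z = 12 or 3*acc >= -2) and (h != -2 or x != 2)
Before havoc acc: forall acc_1. ((3*y + z = 12 or 3*acc_1 >= -2) and (h != -2 or x != 2))
Before assert z + 9 >= h <-> z + acc - 5 > 2*h + h - 4: (z >= h - 9 <-> acc + z > 3*h + 1) and (forall acc_1. ((3*y + z = 12 or 3*acc_1 >= -2) and (h != -2 or x != 2)))
Answer: WP = (z >= h - 9 <-> acc + z > 3*h + 1) and (forall acc_1. ((3*y + z = 12 or 3*acc_1 >= -2) and (h != -2 or x != 2)))
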